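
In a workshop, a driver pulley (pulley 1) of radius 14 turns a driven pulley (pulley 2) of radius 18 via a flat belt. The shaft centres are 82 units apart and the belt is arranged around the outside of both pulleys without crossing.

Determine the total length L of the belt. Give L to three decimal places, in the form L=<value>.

L=264.726

open belt: β = asin((r2−r1)/C) = asin(4/82) = 2.7960°
wrap1 = π − 2β = 174.4079°
wrap2 = π + 2β = 185.5921°
tangent length = C·cosβ = 81.9024
L = r1·wrap1 + r2·wrap2 + 2·C·cosβ = 14·3.0440 + 18·3.2392 + 2·81.9024 = 264.7261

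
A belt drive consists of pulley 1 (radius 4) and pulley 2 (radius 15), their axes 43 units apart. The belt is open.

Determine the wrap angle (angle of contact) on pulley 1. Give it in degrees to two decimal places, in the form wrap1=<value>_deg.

wrap1=150.36_deg

open belt: β = asin((r2−r1)/C) = asin(11/43) = 14.8218°
wrap1 = π − 2β = 150.3564°
wrap2 = π + 2β = 209.6436°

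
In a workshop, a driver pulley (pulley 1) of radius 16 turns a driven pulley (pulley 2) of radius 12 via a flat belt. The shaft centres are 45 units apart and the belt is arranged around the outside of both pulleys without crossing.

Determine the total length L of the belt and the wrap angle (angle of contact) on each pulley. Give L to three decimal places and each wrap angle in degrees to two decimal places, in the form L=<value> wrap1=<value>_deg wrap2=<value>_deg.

L=178.320 wrap1=190.20_deg wrap2=169.80_deg

open belt: β = asin((r2−r1)/C) = asin(-4/45) = -5.0997°
wrap1 = π − 2β = 190.1994°
wrap2 = π + 2β = 169.8006°
tangent length = C·cosβ = 44.8219
L = r1·wrap1 + r2·wrap2 + 2·C·cosβ = 16·3.3196 + 12·2.9636 + 2·44.8219 = 178.3204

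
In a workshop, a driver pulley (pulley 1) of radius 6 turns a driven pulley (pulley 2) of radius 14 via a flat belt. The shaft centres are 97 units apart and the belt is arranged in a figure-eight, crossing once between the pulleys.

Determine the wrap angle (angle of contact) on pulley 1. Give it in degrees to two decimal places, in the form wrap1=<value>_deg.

wrap1=203.80_deg

crossed belt: β = asin((r1+r2)/C) = asin(20/97) = 11.8989°
wrap1 = wrap2 = π + 2β = 203.7978°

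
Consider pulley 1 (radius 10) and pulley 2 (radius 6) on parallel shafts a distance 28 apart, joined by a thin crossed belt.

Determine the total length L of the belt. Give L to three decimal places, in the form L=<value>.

crossed belt: β = asin((r1+r2)/C) = asin(16/28) = 34.8499°
wrap1 = wrap2 = π + 2β = 249.6998°
tangent length = C·cosβ = 22.9783
L = (r1+r2)·wrap + 2·C·cosβ = 16·4.3581 + 2·22.9783 = 115.6858

L=115.686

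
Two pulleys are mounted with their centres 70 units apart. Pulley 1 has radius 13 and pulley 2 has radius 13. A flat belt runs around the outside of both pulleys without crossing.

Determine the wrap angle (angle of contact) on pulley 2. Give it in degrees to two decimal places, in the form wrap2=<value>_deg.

wrap2=180.00_deg

open belt: β = asin((r2−r1)/C) = asin(0/70) = 0.0000°
wrap1 = π − 2β = 180.0000°
wrap2 = π + 2β = 180.0000°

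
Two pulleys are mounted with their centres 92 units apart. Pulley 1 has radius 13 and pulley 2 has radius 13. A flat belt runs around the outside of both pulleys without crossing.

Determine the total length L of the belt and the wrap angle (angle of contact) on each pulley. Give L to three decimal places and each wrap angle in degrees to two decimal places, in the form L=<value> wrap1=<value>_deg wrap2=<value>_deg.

open belt: β = asin((r2−r1)/C) = asin(0/92) = 0.0000°
wrap1 = π − 2β = 180.0000°
wrap2 = π + 2β = 180.0000°
tangent length = C·cosβ = 92.0000
L = r1·wrap1 + r2·wrap2 + 2·C·cosβ = 13·3.1416 + 13·3.1416 + 2·92.0000 = 265.6814

L=265.681 wrap1=180.00_deg wrap2=180.00_deg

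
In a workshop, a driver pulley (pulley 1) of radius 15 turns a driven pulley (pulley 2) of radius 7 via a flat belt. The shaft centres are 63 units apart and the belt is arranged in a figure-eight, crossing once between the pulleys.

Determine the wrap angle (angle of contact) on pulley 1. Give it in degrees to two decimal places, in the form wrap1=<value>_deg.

crossed belt: β = asin((r1+r2)/C) = asin(22/63) = 20.4388°
wrap1 = wrap2 = π + 2β = 220.8776°

wrap1=220.88_deg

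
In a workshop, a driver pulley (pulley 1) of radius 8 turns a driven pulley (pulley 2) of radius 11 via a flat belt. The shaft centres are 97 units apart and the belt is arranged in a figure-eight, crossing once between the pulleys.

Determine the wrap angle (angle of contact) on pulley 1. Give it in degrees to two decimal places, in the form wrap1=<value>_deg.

crossed belt: β = asin((r1+r2)/C) = asin(19/97) = 11.2959°
wrap1 = wrap2 = π + 2β = 202.5918°

wrap1=202.59_deg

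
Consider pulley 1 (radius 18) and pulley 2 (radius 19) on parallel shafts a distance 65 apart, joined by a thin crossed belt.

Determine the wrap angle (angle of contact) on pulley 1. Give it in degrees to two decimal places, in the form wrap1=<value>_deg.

crossed belt: β = asin((r1+r2)/C) = asin(37/65) = 34.6966°
wrap1 = wrap2 = π + 2β = 249.3932°

wrap1=249.39_deg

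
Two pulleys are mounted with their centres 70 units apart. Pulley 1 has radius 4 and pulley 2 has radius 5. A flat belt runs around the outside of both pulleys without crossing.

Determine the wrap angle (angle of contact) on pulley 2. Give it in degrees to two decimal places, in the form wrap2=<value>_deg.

wrap2=181.64_deg

open belt: β = asin((r2−r1)/C) = asin(1/70) = 0.8185°
wrap1 = π − 2β = 178.3629°
wrap2 = π + 2β = 181.6371°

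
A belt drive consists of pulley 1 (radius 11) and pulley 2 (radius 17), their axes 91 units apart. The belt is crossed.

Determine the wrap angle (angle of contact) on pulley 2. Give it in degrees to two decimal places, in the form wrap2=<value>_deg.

crossed belt: β = asin((r1+r2)/C) = asin(28/91) = 17.9202°
wrap1 = wrap2 = π + 2β = 215.8404°

wrap2=215.84_deg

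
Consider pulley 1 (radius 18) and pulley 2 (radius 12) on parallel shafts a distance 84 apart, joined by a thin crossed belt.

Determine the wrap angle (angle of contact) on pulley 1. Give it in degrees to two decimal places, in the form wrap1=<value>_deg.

crossed belt: β = asin((r1+r2)/C) = asin(30/84) = 20.9248°
wrap1 = wrap2 = π + 2β = 221.8497°

wrap1=221.85_deg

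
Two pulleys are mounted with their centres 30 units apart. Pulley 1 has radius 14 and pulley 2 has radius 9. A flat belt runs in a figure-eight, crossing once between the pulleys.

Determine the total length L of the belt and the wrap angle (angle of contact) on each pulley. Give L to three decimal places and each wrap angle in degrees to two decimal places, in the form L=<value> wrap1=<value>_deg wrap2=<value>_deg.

L=150.966 wrap1=280.11_deg wrap2=280.11_deg

crossed belt: β = asin((r1+r2)/C) = asin(23/30) = 50.0555°
wrap1 = wrap2 = π + 2β = 280.1110°
tangent length = C·cosβ = 19.2614
L = (r1+r2)·wrap + 2·C·cosβ = 23·4.8889 + 2·19.2614 = 150.9665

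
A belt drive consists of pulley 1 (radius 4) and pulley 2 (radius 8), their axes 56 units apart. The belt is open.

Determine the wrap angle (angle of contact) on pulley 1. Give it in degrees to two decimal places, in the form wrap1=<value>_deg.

wrap1=171.81_deg

open belt: β = asin((r2−r1)/C) = asin(4/56) = 4.0960°
wrap1 = π − 2β = 171.8079°
wrap2 = π + 2β = 188.1921°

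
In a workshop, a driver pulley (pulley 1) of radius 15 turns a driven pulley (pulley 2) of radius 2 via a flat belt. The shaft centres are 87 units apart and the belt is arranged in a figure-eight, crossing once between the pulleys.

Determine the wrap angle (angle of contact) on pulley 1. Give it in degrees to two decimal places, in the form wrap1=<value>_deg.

crossed belt: β = asin((r1+r2)/C) = asin(17/87) = 11.2682°
wrap1 = wrap2 = π + 2β = 202.5365°

wrap1=202.54_deg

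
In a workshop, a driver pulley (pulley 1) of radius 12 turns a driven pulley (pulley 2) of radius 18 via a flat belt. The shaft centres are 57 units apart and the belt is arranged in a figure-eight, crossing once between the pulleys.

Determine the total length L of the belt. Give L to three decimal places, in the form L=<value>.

crossed belt: β = asin((r1+r2)/C) = asin(30/57) = 31.7569°
wrap1 = wrap2 = π + 2β = 243.5137°
tangent length = C·cosβ = 48.4665
L = (r1+r2)·wrap + 2·C·cosβ = 30·4.2501 + 2·48.4665 = 224.4365

L=224.436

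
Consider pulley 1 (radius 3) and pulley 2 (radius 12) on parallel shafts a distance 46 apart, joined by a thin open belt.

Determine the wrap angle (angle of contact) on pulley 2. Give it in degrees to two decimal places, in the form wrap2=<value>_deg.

wrap2=202.57_deg

open belt: β = asin((r2−r1)/C) = asin(9/46) = 11.2828°
wrap1 = π − 2β = 157.4344°
wrap2 = π + 2β = 202.5656°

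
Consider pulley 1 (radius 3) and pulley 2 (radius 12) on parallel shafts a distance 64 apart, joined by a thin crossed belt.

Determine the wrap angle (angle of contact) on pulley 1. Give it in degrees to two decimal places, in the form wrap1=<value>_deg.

wrap1=207.11_deg

crossed belt: β = asin((r1+r2)/C) = asin(15/64) = 13.5548°
wrap1 = wrap2 = π + 2β = 207.1096°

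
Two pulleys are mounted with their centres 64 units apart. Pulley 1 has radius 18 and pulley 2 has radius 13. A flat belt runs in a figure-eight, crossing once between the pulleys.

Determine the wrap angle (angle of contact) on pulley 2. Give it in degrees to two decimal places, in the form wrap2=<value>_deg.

wrap2=237.94_deg

crossed belt: β = asin((r1+r2)/C) = asin(31/64) = 28.9715°
wrap1 = wrap2 = π + 2β = 237.9431°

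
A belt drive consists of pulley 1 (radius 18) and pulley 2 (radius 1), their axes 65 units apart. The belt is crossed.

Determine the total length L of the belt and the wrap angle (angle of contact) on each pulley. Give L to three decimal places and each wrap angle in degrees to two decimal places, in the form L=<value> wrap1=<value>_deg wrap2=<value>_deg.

crossed belt: β = asin((r1+r2)/C) = asin(19/65) = 16.9962°
wrap1 = wrap2 = π + 2β = 213.9923°
tangent length = C·cosβ = 62.1611
L = (r1+r2)·wrap + 2·C·cosβ = 19·3.7349 + 2·62.1611 = 195.2847

L=195.285 wrap1=213.99_deg wrap2=213.99_deg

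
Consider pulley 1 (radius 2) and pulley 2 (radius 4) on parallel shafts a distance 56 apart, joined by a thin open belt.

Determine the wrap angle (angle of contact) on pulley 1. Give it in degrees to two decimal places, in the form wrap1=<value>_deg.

open belt: β = asin((r2−r1)/C) = asin(2/56) = 2.0467°
wrap1 = π − 2β = 175.9066°
wrap2 = π + 2β = 184.0934°

wrap1=175.91_deg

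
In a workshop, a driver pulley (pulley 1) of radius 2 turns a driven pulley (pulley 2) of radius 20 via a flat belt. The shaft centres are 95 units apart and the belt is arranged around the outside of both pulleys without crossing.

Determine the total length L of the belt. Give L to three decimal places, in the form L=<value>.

L=262.536

open belt: β = asin((r2−r1)/C) = asin(18/95) = 10.9221°
wrap1 = π − 2β = 158.1559°
wrap2 = π + 2β = 201.8441°
tangent length = C·cosβ = 93.2792
L = r1·wrap1 + r2·wrap2 + 2·C·cosβ = 2·2.7603 + 20·3.5228 + 2·93.2792 = 262.5359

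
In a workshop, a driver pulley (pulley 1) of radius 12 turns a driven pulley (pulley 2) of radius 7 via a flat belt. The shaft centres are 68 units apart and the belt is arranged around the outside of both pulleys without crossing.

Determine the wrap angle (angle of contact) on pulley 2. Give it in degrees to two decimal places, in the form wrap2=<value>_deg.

open belt: β = asin((r2−r1)/C) = asin(-5/68) = -4.2167°
wrap1 = π − 2β = 188.4335°
wrap2 = π + 2β = 171.5665°

wrap2=171.57_deg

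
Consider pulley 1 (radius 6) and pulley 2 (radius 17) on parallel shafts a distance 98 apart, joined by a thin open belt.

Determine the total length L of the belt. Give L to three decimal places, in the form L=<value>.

L=269.493

open belt: β = asin((r2−r1)/C) = asin(11/98) = 6.4447°
wrap1 = π − 2β = 167.1105°
wrap2 = π + 2β = 192.8895°
tangent length = C·cosβ = 97.3807
L = r1·wrap1 + r2·wrap2 + 2·C·cosβ = 6·2.9166 + 17·3.3666 + 2·97.3807 = 269.4926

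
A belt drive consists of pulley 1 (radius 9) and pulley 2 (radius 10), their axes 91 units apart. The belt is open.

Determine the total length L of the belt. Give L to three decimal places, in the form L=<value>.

open belt: β = asin((r2−r1)/C) = asin(1/91) = 0.6296°
wrap1 = π − 2β = 178.7407°
wrap2 = π + 2β = 181.2593°
tangent length = C·cosβ = 90.9945
L = r1·wrap1 + r2·wrap2 + 2·C·cosβ = 9·3.1196 + 10·3.1636 + 2·90.9945 = 241.7012

L=241.701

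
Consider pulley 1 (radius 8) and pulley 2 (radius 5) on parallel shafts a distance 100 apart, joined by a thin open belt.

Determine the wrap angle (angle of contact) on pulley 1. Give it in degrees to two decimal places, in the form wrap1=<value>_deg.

wrap1=183.44_deg

open belt: β = asin((r2−r1)/C) = asin(-3/100) = -1.7191°
wrap1 = π − 2β = 183.4383°
wrap2 = π + 2β = 176.5617°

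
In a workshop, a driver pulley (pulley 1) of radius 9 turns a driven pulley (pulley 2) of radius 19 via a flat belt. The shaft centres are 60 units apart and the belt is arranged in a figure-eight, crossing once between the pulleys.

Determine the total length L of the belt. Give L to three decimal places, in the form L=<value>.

crossed belt: β = asin((r1+r2)/C) = asin(28/60) = 27.8181°
wrap1 = wrap2 = π + 2β = 235.6363°
tangent length = C·cosβ = 53.0660
L = (r1+r2)·wrap + 2·C·cosβ = 28·4.1126 + 2·53.0660 = 221.2856

L=221.286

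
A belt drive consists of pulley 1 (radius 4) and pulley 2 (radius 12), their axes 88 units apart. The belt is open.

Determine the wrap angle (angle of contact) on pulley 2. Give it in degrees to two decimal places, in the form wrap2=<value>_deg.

wrap2=190.43_deg

open belt: β = asin((r2−r1)/C) = asin(8/88) = 5.2159°
wrap1 = π − 2β = 169.5682°
wrap2 = π + 2β = 190.4318°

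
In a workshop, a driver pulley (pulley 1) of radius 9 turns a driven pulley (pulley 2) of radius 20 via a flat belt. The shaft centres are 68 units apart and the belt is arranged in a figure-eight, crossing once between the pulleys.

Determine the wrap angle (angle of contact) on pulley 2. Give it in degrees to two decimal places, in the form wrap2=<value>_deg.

wrap2=230.49_deg

crossed belt: β = asin((r1+r2)/C) = asin(29/68) = 25.2438°
wrap1 = wrap2 = π + 2β = 230.4876°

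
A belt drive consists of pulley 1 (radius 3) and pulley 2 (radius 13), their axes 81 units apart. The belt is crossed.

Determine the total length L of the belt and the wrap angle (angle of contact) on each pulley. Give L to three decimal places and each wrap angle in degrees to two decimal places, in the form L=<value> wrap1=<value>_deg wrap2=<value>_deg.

crossed belt: β = asin((r1+r2)/C) = asin(16/81) = 11.3926°
wrap1 = wrap2 = π + 2β = 202.7852°
tangent length = C·cosβ = 79.4040
L = (r1+r2)·wrap + 2·C·cosβ = 16·3.5393 + 2·79.4040 = 215.4364

L=215.436 wrap1=202.79_deg wrap2=202.79_deg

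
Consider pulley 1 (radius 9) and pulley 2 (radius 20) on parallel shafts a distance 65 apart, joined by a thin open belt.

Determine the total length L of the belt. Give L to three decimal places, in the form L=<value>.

L=222.972

open belt: β = asin((r2−r1)/C) = asin(11/65) = 9.7431°
wrap1 = π − 2β = 160.5138°
wrap2 = π + 2β = 199.4862°
tangent length = C·cosβ = 64.0625
L = r1·wrap1 + r2·wrap2 + 2·C·cosβ = 9·2.8015 + 20·3.4817 + 2·64.0625 = 222.9722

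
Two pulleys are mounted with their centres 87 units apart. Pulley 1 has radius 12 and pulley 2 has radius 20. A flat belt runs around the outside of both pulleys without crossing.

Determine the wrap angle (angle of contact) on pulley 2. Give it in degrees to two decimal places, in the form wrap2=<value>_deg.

open belt: β = asin((r2−r1)/C) = asin(8/87) = 5.2760°
wrap1 = π − 2β = 169.4479°
wrap2 = π + 2β = 190.5521°

wrap2=190.55_deg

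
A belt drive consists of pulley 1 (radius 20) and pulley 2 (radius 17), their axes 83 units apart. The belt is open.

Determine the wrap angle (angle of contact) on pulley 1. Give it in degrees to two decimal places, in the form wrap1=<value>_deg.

wrap1=184.14_deg

open belt: β = asin((r2−r1)/C) = asin(-3/83) = -2.0714°
wrap1 = π − 2β = 184.1428°
wrap2 = π + 2β = 175.8572°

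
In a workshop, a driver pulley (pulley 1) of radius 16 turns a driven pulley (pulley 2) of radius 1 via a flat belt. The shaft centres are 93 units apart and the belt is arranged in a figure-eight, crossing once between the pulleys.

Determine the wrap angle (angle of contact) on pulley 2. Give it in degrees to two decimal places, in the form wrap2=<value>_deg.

wrap2=201.07_deg

crossed belt: β = asin((r1+r2)/C) = asin(17/93) = 10.5326°
wrap1 = wrap2 = π + 2β = 201.0653°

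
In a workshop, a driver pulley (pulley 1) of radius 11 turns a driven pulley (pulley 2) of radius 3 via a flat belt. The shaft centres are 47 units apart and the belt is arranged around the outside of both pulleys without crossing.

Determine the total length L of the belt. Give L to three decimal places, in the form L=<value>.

L=139.347

open belt: β = asin((r2−r1)/C) = asin(-8/47) = -9.8002°
wrap1 = π − 2β = 199.6004°
wrap2 = π + 2β = 160.3996°
tangent length = C·cosβ = 46.3141
L = r1·wrap1 + r2·wrap2 + 2·C·cosβ = 11·3.4837 + 3·2.7995 + 2·46.3141 = 139.3473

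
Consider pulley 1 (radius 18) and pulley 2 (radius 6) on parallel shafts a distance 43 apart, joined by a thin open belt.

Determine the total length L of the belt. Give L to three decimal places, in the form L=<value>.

L=164.769

open belt: β = asin((r2−r1)/C) = asin(-12/43) = -16.2047°
wrap1 = π − 2β = 212.4094°
wrap2 = π + 2β = 147.5906°
tangent length = C·cosβ = 41.2916
L = r1·wrap1 + r2·wrap2 + 2·C·cosβ = 18·3.7072 + 6·2.5759 + 2·41.2916 = 164.7693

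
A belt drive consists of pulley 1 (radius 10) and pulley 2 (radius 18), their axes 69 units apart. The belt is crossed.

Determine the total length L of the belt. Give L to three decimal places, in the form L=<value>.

crossed belt: β = asin((r1+r2)/C) = asin(28/69) = 23.9411°
wrap1 = wrap2 = π + 2β = 227.8822°
tangent length = C·cosβ = 63.0635
L = (r1+r2)·wrap + 2·C·cosβ = 28·3.9773 + 2·63.0635 = 237.4912

L=237.491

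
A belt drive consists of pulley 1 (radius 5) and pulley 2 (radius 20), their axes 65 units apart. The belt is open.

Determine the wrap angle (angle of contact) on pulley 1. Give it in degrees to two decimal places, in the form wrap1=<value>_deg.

open belt: β = asin((r2−r1)/C) = asin(15/65) = 13.3424°
wrap1 = π − 2β = 153.3153°
wrap2 = π + 2β = 206.6847°

wrap1=153.32_deg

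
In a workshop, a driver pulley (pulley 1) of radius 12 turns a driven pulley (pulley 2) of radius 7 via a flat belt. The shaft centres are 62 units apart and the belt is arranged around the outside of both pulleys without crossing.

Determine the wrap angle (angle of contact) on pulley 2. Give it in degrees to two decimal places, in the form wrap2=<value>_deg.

wrap2=170.75_deg

open belt: β = asin((r2−r1)/C) = asin(-5/62) = -4.6257°
wrap1 = π − 2β = 189.2513°
wrap2 = π + 2β = 170.7487°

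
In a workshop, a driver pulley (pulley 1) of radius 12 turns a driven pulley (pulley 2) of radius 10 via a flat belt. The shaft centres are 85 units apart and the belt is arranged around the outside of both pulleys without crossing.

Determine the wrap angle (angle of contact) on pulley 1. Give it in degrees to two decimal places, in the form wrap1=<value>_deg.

wrap1=182.70_deg

open belt: β = asin((r2−r1)/C) = asin(-2/85) = -1.3483°
wrap1 = π − 2β = 182.6965°
wrap2 = π + 2β = 177.3035°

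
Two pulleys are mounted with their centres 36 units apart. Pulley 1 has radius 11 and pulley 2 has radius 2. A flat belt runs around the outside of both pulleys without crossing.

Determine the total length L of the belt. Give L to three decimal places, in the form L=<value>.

open belt: β = asin((r2−r1)/C) = asin(-9/36) = -14.4775°
wrap1 = π − 2β = 208.9550°
wrap2 = π + 2β = 151.0450°
tangent length = C·cosβ = 34.8569
L = r1·wrap1 + r2·wrap2 + 2·C·cosβ = 11·3.6470 + 2·2.6362 + 2·34.8569 = 115.1026

L=115.103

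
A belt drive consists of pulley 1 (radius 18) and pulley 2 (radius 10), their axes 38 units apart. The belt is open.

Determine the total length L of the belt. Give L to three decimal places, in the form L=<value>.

L=165.655

open belt: β = asin((r2−r1)/C) = asin(-8/38) = -12.1532°
wrap1 = π − 2β = 204.3064°
wrap2 = π + 2β = 155.6936°
tangent length = C·cosβ = 37.1484
L = r1·wrap1 + r2·wrap2 + 2·C·cosβ = 18·3.5658 + 10·2.7174 + 2·37.1484 = 165.6551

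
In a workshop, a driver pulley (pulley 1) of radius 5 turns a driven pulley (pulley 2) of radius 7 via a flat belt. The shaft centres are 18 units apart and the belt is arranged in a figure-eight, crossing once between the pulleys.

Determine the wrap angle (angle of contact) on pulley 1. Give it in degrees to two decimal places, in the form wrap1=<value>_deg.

wrap1=263.62_deg

crossed belt: β = asin((r1+r2)/C) = asin(12/18) = 41.8103°
wrap1 = wrap2 = π + 2β = 263.6206°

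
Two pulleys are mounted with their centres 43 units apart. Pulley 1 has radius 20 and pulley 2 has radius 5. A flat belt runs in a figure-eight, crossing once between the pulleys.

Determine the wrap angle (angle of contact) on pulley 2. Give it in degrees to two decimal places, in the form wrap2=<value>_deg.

wrap2=251.10_deg

crossed belt: β = asin((r1+r2)/C) = asin(25/43) = 35.5487°
wrap1 = wrap2 = π + 2β = 251.0975°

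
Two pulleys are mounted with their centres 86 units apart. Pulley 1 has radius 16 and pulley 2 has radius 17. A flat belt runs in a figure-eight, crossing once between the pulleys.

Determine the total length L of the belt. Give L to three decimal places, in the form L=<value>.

crossed belt: β = asin((r1+r2)/C) = asin(33/86) = 22.5644°
wrap1 = wrap2 = π + 2β = 225.1287°
tangent length = C·cosβ = 79.4166
L = (r1+r2)·wrap + 2·C·cosβ = 33·3.9292 + 2·79.4166 = 288.4981

L=288.498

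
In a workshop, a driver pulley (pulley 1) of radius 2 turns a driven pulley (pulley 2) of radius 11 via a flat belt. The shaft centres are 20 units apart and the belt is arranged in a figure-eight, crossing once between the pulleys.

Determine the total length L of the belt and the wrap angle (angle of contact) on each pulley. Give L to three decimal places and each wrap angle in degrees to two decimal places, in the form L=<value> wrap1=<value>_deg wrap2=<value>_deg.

L=89.635 wrap1=261.08_deg wrap2=261.08_deg

crossed belt: β = asin((r1+r2)/C) = asin(13/20) = 40.5416°
wrap1 = wrap2 = π + 2β = 261.0832°
tangent length = C·cosβ = 15.1987
L = (r1+r2)·wrap + 2·C·cosβ = 13·4.5568 + 2·15.1987 = 89.6353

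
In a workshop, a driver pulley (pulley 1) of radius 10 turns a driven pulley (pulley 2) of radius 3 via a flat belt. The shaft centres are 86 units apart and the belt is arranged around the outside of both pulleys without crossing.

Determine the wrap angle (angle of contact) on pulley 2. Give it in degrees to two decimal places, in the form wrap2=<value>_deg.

wrap2=170.66_deg

open belt: β = asin((r2−r1)/C) = asin(-7/86) = -4.6688°
wrap1 = π − 2β = 189.3375°
wrap2 = π + 2β = 170.6625°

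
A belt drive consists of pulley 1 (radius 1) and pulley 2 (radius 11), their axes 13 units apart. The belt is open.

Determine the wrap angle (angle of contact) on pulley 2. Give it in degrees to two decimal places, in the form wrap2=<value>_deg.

wrap2=280.57_deg

open belt: β = asin((r2−r1)/C) = asin(10/13) = 50.2849°
wrap1 = π − 2β = 79.4303°
wrap2 = π + 2β = 280.5697°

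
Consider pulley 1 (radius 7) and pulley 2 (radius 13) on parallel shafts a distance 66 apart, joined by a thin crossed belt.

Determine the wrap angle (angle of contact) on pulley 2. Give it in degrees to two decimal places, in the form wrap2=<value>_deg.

crossed belt: β = asin((r1+r2)/C) = asin(20/66) = 17.6397°
wrap1 = wrap2 = π + 2β = 215.2794°

wrap2=215.28_deg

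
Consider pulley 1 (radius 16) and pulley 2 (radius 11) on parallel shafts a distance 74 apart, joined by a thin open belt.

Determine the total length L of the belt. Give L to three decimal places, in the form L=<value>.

L=233.161

open belt: β = asin((r2−r1)/C) = asin(-5/74) = -3.8743°
wrap1 = π − 2β = 187.7486°
wrap2 = π + 2β = 172.2514°
tangent length = C·cosβ = 73.8309
L = r1·wrap1 + r2·wrap2 + 2·C·cosβ = 16·3.2768 + 11·3.0064 + 2·73.8309 = 233.1610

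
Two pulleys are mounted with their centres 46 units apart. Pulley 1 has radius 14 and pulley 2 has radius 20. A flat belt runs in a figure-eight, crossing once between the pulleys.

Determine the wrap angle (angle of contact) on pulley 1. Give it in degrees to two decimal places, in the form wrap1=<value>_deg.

crossed belt: β = asin((r1+r2)/C) = asin(34/46) = 47.6574°
wrap1 = wrap2 = π + 2β = 275.3148°

wrap1=275.31_deg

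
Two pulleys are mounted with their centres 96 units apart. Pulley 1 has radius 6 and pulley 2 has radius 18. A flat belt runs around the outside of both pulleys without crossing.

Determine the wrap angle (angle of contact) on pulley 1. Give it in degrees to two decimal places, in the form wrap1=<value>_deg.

wrap1=165.64_deg

open belt: β = asin((r2−r1)/C) = asin(12/96) = 7.1808°
wrap1 = π − 2β = 165.6385°
wrap2 = π + 2β = 194.3615°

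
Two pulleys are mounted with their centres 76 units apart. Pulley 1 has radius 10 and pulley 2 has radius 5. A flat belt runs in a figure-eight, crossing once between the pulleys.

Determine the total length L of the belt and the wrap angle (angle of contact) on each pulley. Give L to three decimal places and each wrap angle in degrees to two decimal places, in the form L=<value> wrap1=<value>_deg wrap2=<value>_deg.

crossed belt: β = asin((r1+r2)/C) = asin(15/76) = 11.3831°
wrap1 = wrap2 = π + 2β = 202.7662°
tangent length = C·cosβ = 74.5050
L = (r1+r2)·wrap + 2·C·cosβ = 15·3.5389 + 2·74.5050 = 202.0941

L=202.094 wrap1=202.77_deg wrap2=202.77_deg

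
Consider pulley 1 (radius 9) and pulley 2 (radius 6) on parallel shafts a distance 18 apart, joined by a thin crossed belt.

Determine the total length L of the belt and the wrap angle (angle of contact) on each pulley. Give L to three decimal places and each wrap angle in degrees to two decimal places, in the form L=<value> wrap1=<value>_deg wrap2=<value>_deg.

crossed belt: β = asin((r1+r2)/C) = asin(15/18) = 56.4427°
wrap1 = wrap2 = π + 2β = 292.8854°
tangent length = C·cosβ = 9.9499
L = (r1+r2)·wrap + 2·C·cosβ = 15·5.1118 + 2·9.9499 = 96.5770

L=96.577 wrap1=292.89_deg wrap2=292.89_deg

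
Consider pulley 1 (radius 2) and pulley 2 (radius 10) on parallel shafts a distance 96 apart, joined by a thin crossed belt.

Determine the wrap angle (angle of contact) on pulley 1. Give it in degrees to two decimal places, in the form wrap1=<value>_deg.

wrap1=194.36_deg

crossed belt: β = asin((r1+r2)/C) = asin(12/96) = 7.1808°
wrap1 = wrap2 = π + 2β = 194.3615°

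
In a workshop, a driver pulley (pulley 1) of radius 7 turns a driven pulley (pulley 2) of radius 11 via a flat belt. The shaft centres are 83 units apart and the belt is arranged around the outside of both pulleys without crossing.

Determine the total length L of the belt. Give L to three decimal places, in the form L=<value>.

open belt: β = asin((r2−r1)/C) = asin(4/83) = 2.7623°
wrap1 = π − 2β = 174.4754°
wrap2 = π + 2β = 185.5246°
tangent length = C·cosβ = 82.9036
L = r1·wrap1 + r2·wrap2 + 2·C·cosβ = 7·3.0452 + 11·3.2380 + 2·82.9036 = 222.7415

L=222.741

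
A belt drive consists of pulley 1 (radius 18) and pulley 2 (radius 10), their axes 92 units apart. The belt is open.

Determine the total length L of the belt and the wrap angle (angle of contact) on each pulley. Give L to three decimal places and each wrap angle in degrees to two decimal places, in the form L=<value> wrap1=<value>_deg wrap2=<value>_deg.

open belt: β = asin((r2−r1)/C) = asin(-8/92) = -4.9885°
wrap1 = π − 2β = 189.9771°
wrap2 = π + 2β = 170.0229°
tangent length = C·cosβ = 91.6515
L = r1·wrap1 + r2·wrap2 + 2·C·cosβ = 18·3.3157 + 10·2.9675 + 2·91.6515 = 272.6607

L=272.661 wrap1=189.98_deg wrap2=170.02_deg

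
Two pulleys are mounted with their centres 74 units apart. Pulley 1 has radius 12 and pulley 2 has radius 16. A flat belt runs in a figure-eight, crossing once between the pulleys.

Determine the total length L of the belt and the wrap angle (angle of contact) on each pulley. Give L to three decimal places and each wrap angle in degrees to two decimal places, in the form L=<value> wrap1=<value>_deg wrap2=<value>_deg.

L=246.691 wrap1=224.47_deg wrap2=224.47_deg

crossed belt: β = asin((r1+r2)/C) = asin(28/74) = 22.2333°
wrap1 = wrap2 = π + 2β = 224.4665°
tangent length = C·cosβ = 68.4982
L = (r1+r2)·wrap + 2·C·cosβ = 28·3.9177 + 2·68.4982 = 246.6914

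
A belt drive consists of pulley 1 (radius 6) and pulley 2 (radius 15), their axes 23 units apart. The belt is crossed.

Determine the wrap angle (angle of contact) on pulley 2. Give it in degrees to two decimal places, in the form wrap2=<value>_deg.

crossed belt: β = asin((r1+r2)/C) = asin(21/23) = 65.9294°
wrap1 = wrap2 = π + 2β = 311.8588°

wrap2=311.86_deg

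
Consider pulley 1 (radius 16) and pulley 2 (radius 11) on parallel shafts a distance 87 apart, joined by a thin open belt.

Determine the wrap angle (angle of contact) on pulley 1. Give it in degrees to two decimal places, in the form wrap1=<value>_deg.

open belt: β = asin((r2−r1)/C) = asin(-5/87) = -3.2947°
wrap1 = π − 2β = 186.5894°
wrap2 = π + 2β = 173.4106°

wrap1=186.59_deg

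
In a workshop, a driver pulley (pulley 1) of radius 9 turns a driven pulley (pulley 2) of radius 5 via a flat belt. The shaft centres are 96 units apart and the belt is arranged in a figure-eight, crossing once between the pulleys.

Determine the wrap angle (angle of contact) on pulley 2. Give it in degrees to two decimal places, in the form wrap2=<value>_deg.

crossed belt: β = asin((r1+r2)/C) = asin(14/96) = 8.3855°
wrap1 = wrap2 = π + 2β = 196.7711°

wrap2=196.77_deg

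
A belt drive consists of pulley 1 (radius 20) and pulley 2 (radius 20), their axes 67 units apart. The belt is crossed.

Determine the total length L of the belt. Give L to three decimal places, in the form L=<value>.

crossed belt: β = asin((r1+r2)/C) = asin(40/67) = 36.6564°
wrap1 = wrap2 = π + 2β = 253.3128°
tangent length = C·cosβ = 53.7494
L = (r1+r2)·wrap + 2·C·cosβ = 40·4.4211 + 2·53.7494 = 284.3445

L=284.345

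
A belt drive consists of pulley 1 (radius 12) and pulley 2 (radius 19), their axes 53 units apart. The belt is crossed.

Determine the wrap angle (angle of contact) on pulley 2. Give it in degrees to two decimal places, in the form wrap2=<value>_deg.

crossed belt: β = asin((r1+r2)/C) = asin(31/53) = 35.7963°
wrap1 = wrap2 = π + 2β = 251.5927°

wrap2=251.59_deg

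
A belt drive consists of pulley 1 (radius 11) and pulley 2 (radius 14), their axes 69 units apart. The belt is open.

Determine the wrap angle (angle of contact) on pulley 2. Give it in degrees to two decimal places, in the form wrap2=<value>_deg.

open belt: β = asin((r2−r1)/C) = asin(3/69) = 2.4919°
wrap1 = π − 2β = 175.0162°
wrap2 = π + 2β = 184.9838°

wrap2=184.98_deg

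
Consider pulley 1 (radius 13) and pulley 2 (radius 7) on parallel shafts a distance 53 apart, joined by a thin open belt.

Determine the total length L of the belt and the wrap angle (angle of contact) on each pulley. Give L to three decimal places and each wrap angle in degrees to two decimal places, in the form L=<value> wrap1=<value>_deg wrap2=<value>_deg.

open belt: β = asin((r2−r1)/C) = asin(-6/53) = -6.5002°
wrap1 = π − 2β = 193.0005°
wrap2 = π + 2β = 166.9995°
tangent length = C·cosβ = 52.6593
L = r1·wrap1 + r2·wrap2 + 2·C·cosβ = 13·3.3685 + 7·2.9147 + 2·52.6593 = 169.5118

L=169.512 wrap1=193.00_deg wrap2=167.00_deg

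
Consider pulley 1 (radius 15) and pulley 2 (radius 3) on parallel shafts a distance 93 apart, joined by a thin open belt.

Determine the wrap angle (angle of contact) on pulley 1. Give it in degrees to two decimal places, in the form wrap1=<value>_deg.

open belt: β = asin((r2−r1)/C) = asin(-12/93) = -7.4137°
wrap1 = π − 2β = 194.8273°
wrap2 = π + 2β = 165.1727°

wrap1=194.83_deg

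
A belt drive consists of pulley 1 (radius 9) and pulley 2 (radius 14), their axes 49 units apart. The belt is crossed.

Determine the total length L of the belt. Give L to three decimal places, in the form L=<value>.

crossed belt: β = asin((r1+r2)/C) = asin(23/49) = 27.9946°
wrap1 = wrap2 = π + 2β = 235.9891°
tangent length = C·cosβ = 43.2666
L = (r1+r2)·wrap + 2·C·cosβ = 23·4.1188 + 2·43.2666 = 181.2653

L=181.265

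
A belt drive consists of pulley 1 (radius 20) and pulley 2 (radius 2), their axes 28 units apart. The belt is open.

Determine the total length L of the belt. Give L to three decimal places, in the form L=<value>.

open belt: β = asin((r2−r1)/C) = asin(-18/28) = -40.0052°
wrap1 = π − 2β = 260.0104°
wrap2 = π + 2β = 99.9896°
tangent length = C·cosβ = 21.4476
L = r1·wrap1 + r2·wrap2 + 2·C·cosβ = 20·4.5380 + 2·1.7451 + 2·21.4476 = 137.1463

L=137.146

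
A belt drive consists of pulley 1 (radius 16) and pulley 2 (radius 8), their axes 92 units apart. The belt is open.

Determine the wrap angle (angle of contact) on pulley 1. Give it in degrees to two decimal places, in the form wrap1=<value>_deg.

open belt: β = asin((r2−r1)/C) = asin(-8/92) = -4.9885°
wrap1 = π − 2β = 189.9771°
wrap2 = π + 2β = 170.0229°

wrap1=189.98_deg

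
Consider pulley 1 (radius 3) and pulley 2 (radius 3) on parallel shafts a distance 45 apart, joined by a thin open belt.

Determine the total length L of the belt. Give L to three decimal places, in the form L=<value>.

L=108.850

open belt: β = asin((r2−r1)/C) = asin(0/45) = 0.0000°
wrap1 = π − 2β = 180.0000°
wrap2 = π + 2β = 180.0000°
tangent length = C·cosβ = 45.0000
L = r1·wrap1 + r2·wrap2 + 2·C·cosβ = 3·3.1416 + 3·3.1416 + 2·45.0000 = 108.8496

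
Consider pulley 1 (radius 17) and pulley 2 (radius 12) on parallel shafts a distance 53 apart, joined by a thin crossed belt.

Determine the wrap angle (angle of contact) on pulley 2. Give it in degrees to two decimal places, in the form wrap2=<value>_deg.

wrap2=246.35_deg

crossed belt: β = asin((r1+r2)/C) = asin(29/53) = 33.1731°
wrap1 = wrap2 = π + 2β = 246.3461°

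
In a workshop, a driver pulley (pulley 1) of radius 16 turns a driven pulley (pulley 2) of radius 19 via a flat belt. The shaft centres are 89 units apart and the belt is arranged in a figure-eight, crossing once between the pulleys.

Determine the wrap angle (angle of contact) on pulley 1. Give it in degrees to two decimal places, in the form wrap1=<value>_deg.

wrap1=226.31_deg

crossed belt: β = asin((r1+r2)/C) = asin(35/89) = 23.1574°
wrap1 = wrap2 = π + 2β = 226.3148°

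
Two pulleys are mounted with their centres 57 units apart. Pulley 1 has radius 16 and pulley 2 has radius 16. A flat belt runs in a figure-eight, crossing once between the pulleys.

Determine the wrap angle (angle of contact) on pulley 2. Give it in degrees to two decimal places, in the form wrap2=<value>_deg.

wrap2=248.31_deg

crossed belt: β = asin((r1+r2)/C) = asin(32/57) = 34.1529°
wrap1 = wrap2 = π + 2β = 248.3058°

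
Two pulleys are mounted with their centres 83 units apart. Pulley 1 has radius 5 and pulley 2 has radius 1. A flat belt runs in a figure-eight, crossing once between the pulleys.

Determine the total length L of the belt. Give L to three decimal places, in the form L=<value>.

L=185.283

crossed belt: β = asin((r1+r2)/C) = asin(6/83) = 4.1455°
wrap1 = wrap2 = π + 2β = 188.2910°
tangent length = C·cosβ = 82.7828
L = (r1+r2)·wrap + 2·C·cosβ = 6·3.2863 + 2·82.7828 = 185.2835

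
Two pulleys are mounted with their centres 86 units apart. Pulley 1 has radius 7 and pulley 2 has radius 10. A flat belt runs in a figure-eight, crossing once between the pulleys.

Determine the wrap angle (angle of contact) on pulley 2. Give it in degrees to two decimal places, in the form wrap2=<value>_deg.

crossed belt: β = asin((r1+r2)/C) = asin(17/86) = 11.4010°
wrap1 = wrap2 = π + 2β = 202.8020°

wrap2=202.80_deg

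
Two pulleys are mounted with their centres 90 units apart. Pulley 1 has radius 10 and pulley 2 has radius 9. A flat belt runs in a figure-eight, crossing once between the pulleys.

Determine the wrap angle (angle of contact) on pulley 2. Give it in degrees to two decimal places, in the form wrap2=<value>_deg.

wrap2=204.37_deg

crossed belt: β = asin((r1+r2)/C) = asin(19/90) = 12.1875°
wrap1 = wrap2 = π + 2β = 204.3749°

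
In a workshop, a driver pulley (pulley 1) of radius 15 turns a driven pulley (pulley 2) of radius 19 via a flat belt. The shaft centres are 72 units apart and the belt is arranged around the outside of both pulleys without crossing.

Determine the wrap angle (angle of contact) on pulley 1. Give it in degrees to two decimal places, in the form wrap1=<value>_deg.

wrap1=173.63_deg

open belt: β = asin((r2−r1)/C) = asin(4/72) = 3.1847°
wrap1 = π − 2β = 173.6305°
wrap2 = π + 2β = 186.3695°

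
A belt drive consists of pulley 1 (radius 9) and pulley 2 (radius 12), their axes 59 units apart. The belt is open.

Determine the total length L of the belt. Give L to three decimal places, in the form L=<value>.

open belt: β = asin((r2−r1)/C) = asin(3/59) = 2.9146°
wrap1 = π − 2β = 174.1708°
wrap2 = π + 2β = 185.8292°
tangent length = C·cosβ = 58.9237
L = r1·wrap1 + r2·wrap2 + 2·C·cosβ = 9·3.0399 + 12·3.2433 + 2·58.9237 = 184.1260

L=184.126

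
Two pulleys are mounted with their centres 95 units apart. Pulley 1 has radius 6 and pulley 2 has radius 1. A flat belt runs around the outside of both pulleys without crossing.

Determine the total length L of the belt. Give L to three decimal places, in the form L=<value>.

L=212.254

open belt: β = asin((r2−r1)/C) = asin(-5/95) = -3.0170°
wrap1 = π − 2β = 186.0339°
wrap2 = π + 2β = 173.9661°
tangent length = C·cosβ = 94.8683
L = r1·wrap1 + r2·wrap2 + 2·C·cosβ = 6·3.2469 + 1·3.0363 + 2·94.8683 = 212.2544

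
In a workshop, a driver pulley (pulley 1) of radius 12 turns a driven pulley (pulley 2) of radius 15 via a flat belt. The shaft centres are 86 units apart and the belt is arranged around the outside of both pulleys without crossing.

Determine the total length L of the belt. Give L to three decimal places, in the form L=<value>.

L=256.928

open belt: β = asin((r2−r1)/C) = asin(3/86) = 1.9991°
wrap1 = π − 2β = 176.0018°
wrap2 = π + 2β = 183.9982°
tangent length = C·cosβ = 85.9477
L = r1·wrap1 + r2·wrap2 + 2·C·cosβ = 12·3.0718 + 15·3.2114 + 2·85.9477 = 256.9277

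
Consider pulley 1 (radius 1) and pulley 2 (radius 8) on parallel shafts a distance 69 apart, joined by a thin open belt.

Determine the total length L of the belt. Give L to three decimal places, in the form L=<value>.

open belt: β = asin((r2−r1)/C) = asin(7/69) = 5.8226°
wrap1 = π − 2β = 168.3547°
wrap2 = π + 2β = 191.6453°
tangent length = C·cosβ = 68.6440
L = r1·wrap1 + r2·wrap2 + 2·C·cosβ = 1·2.9383 + 8·3.3448 + 2·68.6440 = 166.9851

L=166.985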